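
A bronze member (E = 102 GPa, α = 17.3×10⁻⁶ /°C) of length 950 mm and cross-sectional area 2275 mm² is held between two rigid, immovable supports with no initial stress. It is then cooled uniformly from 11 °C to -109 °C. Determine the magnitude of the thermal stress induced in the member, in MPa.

Because both ends are immovable the net strain is zero, and the suppressed thermal strain is αΔT = 17.3×10⁻⁶ × 120 = 2076×10⁻⁶.
Hence σ = E·αΔT = 102×10³ × 2076×10⁻⁶ = 211.8 MPa, tensile.

σ ≈ 212 MPa (tensile)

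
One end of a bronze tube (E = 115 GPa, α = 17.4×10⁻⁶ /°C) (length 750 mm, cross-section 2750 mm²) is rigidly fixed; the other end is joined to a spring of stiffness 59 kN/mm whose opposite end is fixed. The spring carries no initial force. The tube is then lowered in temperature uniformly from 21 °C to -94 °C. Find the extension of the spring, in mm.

δ ≈ 1.32 mm

The unrestrained thermal change is αΔT L = 17.4×10⁻⁶ × 115 × 750 = 1.501 mm.
Let P be the tensile force in the spring. The tube extends elastically by PL/(AE) and the spring stretches by P/k; together these equal δ_free.
So P = δ_free / [L/(AE) + 1/k] = 1.501 / [ 750/(2750×115×10³) + 1/(59×10³) ].
P = 1.501 / 1.932×10⁻⁵ = 77680 N.
Spring extension = P/k = 77680/(59×10³) = 1.317 mm.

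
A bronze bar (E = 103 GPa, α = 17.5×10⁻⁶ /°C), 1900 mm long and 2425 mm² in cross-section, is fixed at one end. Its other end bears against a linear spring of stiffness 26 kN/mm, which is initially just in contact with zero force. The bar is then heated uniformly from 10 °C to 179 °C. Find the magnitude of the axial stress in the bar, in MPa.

σ ≈ 50.3 MPa (compressive)

If the spring were absent the bar would lengthen by αΔT L = 17.5×10⁻⁶ × 169 × 1900 = 5.619 mm.
Let P be the compressive force at the spring. The bar shortens elastically by PL/(AE) and the spring compresses by P/k; together these equal δ_free.
P [ L/(AE) + 1/k ] = δ_free → P [ 1900/(2425×103×10³) + 1/(26×10³) ] = 5.619.
P = 5.619 / 4.607×10⁻⁵ = 122000 N.
σ = P/A = 122000/2425 = 50.3 MPa.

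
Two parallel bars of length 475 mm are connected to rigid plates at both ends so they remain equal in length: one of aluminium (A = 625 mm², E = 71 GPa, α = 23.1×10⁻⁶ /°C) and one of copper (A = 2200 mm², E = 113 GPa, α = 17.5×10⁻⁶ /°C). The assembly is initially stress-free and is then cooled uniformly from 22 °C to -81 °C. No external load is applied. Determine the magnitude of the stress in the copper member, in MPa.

σ ≈ 9.87 MPa (compressive)

Equilibrium of a rigid end plate with no external load gives equal and opposite internal forces ±P in the two members. Since α_{aluminium} > α_{copper}, cooling drives the aluminium into tension and the copper into compression.
Equating the net (thermal + elastic) strains gives |α₁ − α₂|·ΔT = P·[1/(A₁E₁) + 1/(A₂E₂)].
|α₁ − α₂|·ΔT = 5.6×10⁻⁶ × 103 = 0.0005768.
1/(A₁E₁) + 1/(A₂E₂) = 1/(625×71×10³) + 1/(2200×113×10³) = 2.656×10⁻⁸ N⁻¹.
P = 0.0005768 / 2.656×10⁻⁸ = 21720 N = 21.72 kN.
σ_{copper} = P/A₂ = 21720/2200 = 9.872 MPa, compressive.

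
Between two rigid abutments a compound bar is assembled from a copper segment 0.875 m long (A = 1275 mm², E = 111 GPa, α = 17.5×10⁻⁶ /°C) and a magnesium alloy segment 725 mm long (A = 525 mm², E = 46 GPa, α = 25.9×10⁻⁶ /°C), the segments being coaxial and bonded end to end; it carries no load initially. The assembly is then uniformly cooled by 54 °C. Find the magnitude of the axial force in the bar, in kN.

Free thermal contraction of the whole bar: Σ αᵢΔT Lᵢ = 17.5×10⁻⁶×54×875 + 25.9×10⁻⁶×54×725 = 1.841 mm.
The walls prevent any net length change, so an axial force P (same in every segment) develops. Compatibility: P · Σ Lᵢ/(AᵢEᵢ) = δ_free.
Σ Lᵢ/(AᵢEᵢ) = 875/(1275×111×10³) + 725/(525×46×10³) = 3.62×10⁻⁵ mm/N.
Hence P = δ_free / Σ(L/AE) = 1.841/3.62×10⁻⁵ = 50.85 kN (tensile).

P ≈ 50.8 kN (tensile)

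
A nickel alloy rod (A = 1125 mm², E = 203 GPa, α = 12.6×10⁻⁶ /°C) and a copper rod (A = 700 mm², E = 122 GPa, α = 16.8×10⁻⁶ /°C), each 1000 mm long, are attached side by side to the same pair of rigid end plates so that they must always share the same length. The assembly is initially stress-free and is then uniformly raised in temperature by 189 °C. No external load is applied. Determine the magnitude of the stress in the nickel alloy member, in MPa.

σ ≈ 43.9 MPa (tensile)

The copper has the larger α, so on heating it would change length more than the nickel alloy if both were free. The rigid plates force a common final length, so the copper is put into compression and the nickel alloy into tension, with equal and opposite forces P (no external load).
Equating the net (thermal + elastic) strains gives |α₁ − α₂|·ΔT = P·[1/(A₁E₁) + 1/(A₂E₂)].
|α₁ − α₂|·ΔT = 4.2×10⁻⁶ × 189 = 0.0007938.
1/(A₁E₁) + 1/(A₂E₂) = 1/(1125×203×10³) + 1/(700×122×10³) = 1.609×10⁻⁸ N⁻¹.
P = 0.0007938 / 1.609×10⁻⁸ = 49340 N = 49.34 kN.
σ_{nickel alloy} = P/A₁ = 49340/1125 = 43.86 MPa, tensile.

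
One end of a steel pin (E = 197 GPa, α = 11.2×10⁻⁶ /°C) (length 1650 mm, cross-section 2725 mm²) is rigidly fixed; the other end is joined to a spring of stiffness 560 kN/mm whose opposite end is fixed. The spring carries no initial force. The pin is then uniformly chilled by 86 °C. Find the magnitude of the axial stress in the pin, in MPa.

σ ≈ 120 MPa (tensile)

The unrestrained thermal change is αΔT L = 11.2×10⁻⁶ × 86 × 1650 = 1.589 mm.
Let P be the tensile force in the spring. The pin extends elastically by PL/(AE) and the spring stretches by P/k; together these equal δ_free.
So P = δ_free / [L/(AE) + 1/k] = 1.589 / [ 1650/(2725×197×10³) + 1/(560×10³) ].
P = 1.589 / 4.859×10⁻⁶ = 327100 N.
σ = P/A = 327100/2725 = 120 MPa.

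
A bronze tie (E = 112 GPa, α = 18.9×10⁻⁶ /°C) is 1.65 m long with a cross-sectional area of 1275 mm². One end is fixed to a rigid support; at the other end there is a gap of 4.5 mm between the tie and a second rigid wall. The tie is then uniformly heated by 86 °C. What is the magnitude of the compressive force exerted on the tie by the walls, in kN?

Unrestrained expansion: δ_free = αΔT L = 18.9×10⁻⁶ × 86 × 1650 = 2.682 mm.
Since δ_free = 2.68 mm is less than the 4.5 mm gap, the tie never touches the wall. No axial force develops.

P ≈ 0 kN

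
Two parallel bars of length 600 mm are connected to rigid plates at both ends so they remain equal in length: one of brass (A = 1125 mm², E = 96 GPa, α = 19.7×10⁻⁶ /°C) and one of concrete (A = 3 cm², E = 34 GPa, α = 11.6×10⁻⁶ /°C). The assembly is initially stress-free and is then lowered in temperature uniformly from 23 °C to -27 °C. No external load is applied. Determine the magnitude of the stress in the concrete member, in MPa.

σ ≈ 12.6 MPa (compressive)

Both members must finish at the same length. With the larger α, the brass tends to over-contract; the plates restrain it, putting the brass in tension and the concrete in compression. With no external load the two internal forces are equal and opposite, magnitude P.
Setting the final lengths equal and cancelling L: (α₁ − α₂)ΔT = P/(A₁E₁) + P/(A₂E₂).
|α₁ − α₂|·ΔT = 8.1×10⁻⁶ × 50 = 0.000405.
1/(A₁E₁) + 1/(A₂E₂) = 1/(1125×96×10³) + 1/(300×34×10³) = 1.073×10⁻⁷ N⁻¹.
P = 0.000405 / 1.073×10⁻⁷ = 3775 N = 3.775 kN.
σ_{concrete} = P/A₂ = 3775/300 = 12.58 MPa, compressive.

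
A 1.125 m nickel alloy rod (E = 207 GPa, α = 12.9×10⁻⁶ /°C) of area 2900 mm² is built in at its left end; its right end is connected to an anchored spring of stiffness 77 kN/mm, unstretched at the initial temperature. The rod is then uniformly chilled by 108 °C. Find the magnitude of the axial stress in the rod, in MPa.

σ ≈ 36.4 MPa (tensile)

Free thermal contraction: δ_free = αΔT L = 12.9×10⁻⁶ × 108 × 1125 = 1.567 mm.
Let P be the tensile force in the spring. The rod extends elastically by PL/(AE) and the spring stretches by P/k; together these equal δ_free.
So P = δ_free / [L/(AE) + 1/k] = 1.567 / [ 1125/(2900×207×10³) + 1/(77×10³) ].
P = 1.567 / 1.486×10⁻⁵ = 105500 N.
σ = P/A = 105500/2900 = 36.37 MPa.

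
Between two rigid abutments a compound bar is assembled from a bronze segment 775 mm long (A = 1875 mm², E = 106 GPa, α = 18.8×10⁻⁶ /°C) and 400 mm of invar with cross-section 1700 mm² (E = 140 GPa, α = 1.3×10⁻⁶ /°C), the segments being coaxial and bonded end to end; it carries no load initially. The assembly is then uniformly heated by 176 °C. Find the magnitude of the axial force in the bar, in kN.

If the supports were absent, the total length change would be Σ αᵢΔT Lᵢ = 18.8×10⁻⁶×176×775 + 1.3×10⁻⁶×176×400 = 2.656 mm.
Since the ends are fixed, an axial force P builds up, equal in every segment, with P · Σ Lᵢ/(AᵢEᵢ) = δ_free.
Σ Lᵢ/(AᵢEᵢ) = 775/(1875×106×10³) + 400/(1700×140×10³) = 5.58×10⁻⁶ mm/N.
So P = 2.656 / 5.58×10⁻⁶ = 476 kN, compressive.

P ≈ 476 kN (compressive)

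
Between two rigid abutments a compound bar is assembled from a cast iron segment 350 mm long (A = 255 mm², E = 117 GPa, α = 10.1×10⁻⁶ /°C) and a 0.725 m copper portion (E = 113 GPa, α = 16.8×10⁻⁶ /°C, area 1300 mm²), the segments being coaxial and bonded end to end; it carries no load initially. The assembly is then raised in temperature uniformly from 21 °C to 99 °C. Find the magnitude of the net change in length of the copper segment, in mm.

|ΔL| ≈ 0.587 mm

If the supports were absent, the total length change would be Σ αᵢΔT Lᵢ = 10.1×10⁻⁶×78×350 + 16.8×10⁻⁶×78×725 = 1.226 mm.
The rigid supports impose zero overall length change; the single axial force P common to all segments must satisfy P Σ Lᵢ/(AᵢEᵢ) = δ_free.
Σ Lᵢ/(AᵢEᵢ) = 350/(255×117×10³) + 725/(1300×113×10³) = 1.667×10⁻⁵ mm/N.
Hence P = δ_free / Σ(L/AE) = 1.226/1.667×10⁻⁵ = 73.55 kN (compressive).
For the copper segment, free thermal change = 16.8×10⁻⁶×78×725 = 0.95 mm and elastic change from P = 73550×725/(1300×113×10³) = 0.363 mm; these oppose, so the net change is 0.587 mm (segment lengthens).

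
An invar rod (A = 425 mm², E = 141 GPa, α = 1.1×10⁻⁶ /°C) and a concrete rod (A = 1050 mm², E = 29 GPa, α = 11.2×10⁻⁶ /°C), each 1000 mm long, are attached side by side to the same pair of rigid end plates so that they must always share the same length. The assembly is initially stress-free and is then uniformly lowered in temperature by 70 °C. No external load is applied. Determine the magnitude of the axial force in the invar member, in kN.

The concrete has the larger α, so on cooling it would change length more than the invar if both were free. The rigid plates force a common final length, so the concrete is put into tension and the invar into compression, with equal and opposite forces P (no external load).
Setting the final lengths equal and cancelling L: (α₁ − α₂)ΔT = P/(A₁E₁) + P/(A₂E₂).
|α₁ − α₂|·ΔT = 10.1×10⁻⁶ × 70 = 0.000707.
1/(A₁E₁) + 1/(A₂E₂) = 1/(425×141×10³) + 1/(1050×29×10³) = 4.953×10⁻⁸ N⁻¹.
P = 0.000707 / 4.953×10⁻⁸ = 14270 N = 14.27 kN.

P ≈ 14.3 kN (compressive in the invar)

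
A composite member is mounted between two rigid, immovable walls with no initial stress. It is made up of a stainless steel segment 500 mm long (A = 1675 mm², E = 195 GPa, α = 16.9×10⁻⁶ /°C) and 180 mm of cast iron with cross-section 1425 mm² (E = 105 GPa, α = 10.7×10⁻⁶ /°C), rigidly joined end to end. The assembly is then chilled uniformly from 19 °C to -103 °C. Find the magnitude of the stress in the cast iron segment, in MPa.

σ ≈ 325 MPa (tensile)

With the walls removed the bar would change length by δ_free = Σ αᵢΔT Lᵢ = 16.9×10⁻⁶×122×500 + 10.7×10⁻⁶×122×180 = 1.266 mm.
The walls prevent any net length change, so an axial force P (same in every segment) develops. Compatibility: P · Σ Lᵢ/(AᵢEᵢ) = δ_free.
Σ Lᵢ/(AᵢEᵢ) = 500/(1675×195×10³) + 180/(1425×105×10³) = 2.734×10⁻⁶ mm/N.
Hence P = δ_free / Σ(L/AE) = 1.266/2.734×10⁻⁶ = 463 kN (tensile).
σ_{cast iron} = P / A = 463000 / 1425 = 324.9 MPa.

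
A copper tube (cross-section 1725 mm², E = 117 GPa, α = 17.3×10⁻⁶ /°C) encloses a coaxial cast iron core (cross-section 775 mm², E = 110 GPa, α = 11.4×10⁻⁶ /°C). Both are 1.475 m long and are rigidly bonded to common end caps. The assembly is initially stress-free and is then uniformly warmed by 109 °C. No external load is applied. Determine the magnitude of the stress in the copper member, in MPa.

σ ≈ 22.3 MPa (compressive)

The copper has the larger α, so on heating it would change length more than the cast iron if both were free. The rigid plates force a common final length, so the copper is put into compression and the cast iron into tension, with equal and opposite forces P (no external load).
Compatibility of the two members (thermal + elastic change equal): (α₁ − α₂)ΔT = P·[1/(A₁E₁) + 1/(A₂E₂)].
|α₁ − α₂|·ΔT = 5.9×10⁻⁶ × 109 = 0.0006431.
1/(A₁E₁) + 1/(A₂E₂) = 1/(1725×117×10³) + 1/(775×110×10³) = 1.668×10⁻⁸ N⁻¹.
So P = 0.0006431 / 1.668×10⁻⁸ = 38.54 kN.
σ_{copper} = P/A₁ = 38540/1725 = 22.34 MPa, compressive.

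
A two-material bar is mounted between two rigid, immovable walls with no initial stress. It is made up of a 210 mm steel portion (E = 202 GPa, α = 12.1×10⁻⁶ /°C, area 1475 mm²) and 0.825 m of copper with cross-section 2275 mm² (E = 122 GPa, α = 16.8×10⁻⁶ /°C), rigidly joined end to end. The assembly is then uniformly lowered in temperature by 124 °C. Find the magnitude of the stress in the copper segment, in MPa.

Free thermal contraction of the whole bar: Σ αᵢΔT Lᵢ = 12.1×10⁻⁶×124×210 + 16.8×10⁻⁶×124×825 = 2.034 mm.
Since the ends are fixed, an axial force P builds up, equal in every segment, with P · Σ Lᵢ/(AᵢEᵢ) = δ_free.
The series flexibility is Σ Lᵢ/(AᵢEᵢ) = 210/(1475×202×10³) + 825/(2275×122×10³) = 3.677×10⁻⁶ mm/N.
P = 2.034 / 3.677×10⁻⁶ = 553100 N = 553.1 kN, tensile.
σ_{copper} = P / A = 553100 / 2275 = 243.1 MPa.

σ ≈ 243 MPa (tensile)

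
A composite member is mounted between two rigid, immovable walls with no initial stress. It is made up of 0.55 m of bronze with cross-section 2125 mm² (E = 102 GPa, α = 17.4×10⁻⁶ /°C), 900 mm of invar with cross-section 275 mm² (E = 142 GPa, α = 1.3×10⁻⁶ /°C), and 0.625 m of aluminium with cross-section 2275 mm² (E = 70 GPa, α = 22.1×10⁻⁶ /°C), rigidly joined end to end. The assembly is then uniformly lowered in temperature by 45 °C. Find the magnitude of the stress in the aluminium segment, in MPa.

Free thermal contraction of the whole bar: Σ αᵢΔT Lᵢ = 17.4×10⁻⁶×45×550 + 1.3×10⁻⁶×45×900 + 22.1×10⁻⁶×45×625 = 1.105 mm.
The walls prevent any net length change, so an axial force P (same in every segment) develops. Compatibility: P · Σ Lᵢ/(AᵢEᵢ) = δ_free.
The series flexibility is Σ Lᵢ/(AᵢEᵢ) = 550/(2125×102×10³) + 900/(275×142×10³) + 625/(2275×70×10³) = 2.951×10⁻⁵ mm/N.
So P = 1.105 / 2.951×10⁻⁵ = 37.44 kN, tensile.
σ_{aluminium} = P / A = 37440 / 2275 = 16.46 MPa.

σ ≈ 16.5 MPa (tensile)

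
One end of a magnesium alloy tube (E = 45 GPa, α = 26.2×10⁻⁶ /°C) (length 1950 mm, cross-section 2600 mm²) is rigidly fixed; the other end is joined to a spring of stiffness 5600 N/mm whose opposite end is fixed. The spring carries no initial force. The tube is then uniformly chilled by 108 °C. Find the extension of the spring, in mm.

δ ≈ 5.05 mm

The unrestrained thermal change is αΔT L = 26.2×10⁻⁶ × 108 × 1950 = 5.518 mm.
Let P be the tensile force in the spring. The tube extends elastically by PL/(AE) and the spring stretches by P/k; together these equal δ_free.
P [ L/(AE) + 1/k ] = δ_free → P [ 1950/(2600×45×10³) + 1/(5600) ] = 5.518.
P = 5.518 / 0.0001952 = 28260 N.
Spring extension = P/k = 28260/(5600) = 5.047 mm.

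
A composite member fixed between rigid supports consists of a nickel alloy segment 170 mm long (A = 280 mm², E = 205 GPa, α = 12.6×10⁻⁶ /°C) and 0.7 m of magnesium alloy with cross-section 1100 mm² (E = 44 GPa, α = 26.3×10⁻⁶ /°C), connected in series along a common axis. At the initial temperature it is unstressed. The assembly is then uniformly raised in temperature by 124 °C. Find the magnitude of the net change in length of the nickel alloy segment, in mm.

With the walls removed the bar would change length by δ_free = Σ αᵢΔT Lᵢ = 12.6×10⁻⁶×124×170 + 26.3×10⁻⁶×124×700 = 2.548 mm.
The walls prevent any net length change, so an axial force P (same in every segment) develops. Compatibility: P · Σ Lᵢ/(AᵢEᵢ) = δ_free.
The series flexibility is Σ Lᵢ/(AᵢEᵢ) = 170/(280×205×10³) + 700/(1100×44×10³) = 1.742×10⁻⁵ mm/N.
Hence P = δ_free / Σ(L/AE) = 2.548/1.742×10⁻⁵ = 146.3 kN (compressive).
For the nickel alloy segment, free thermal change = 12.6×10⁻⁶×124×170 = 0.2656 mm and elastic change from P = 146300×170/(280×205×10³) = 0.4332 mm; these oppose, so the net change is 0.168 mm (segment shortens).

|ΔL| ≈ 0.168 mm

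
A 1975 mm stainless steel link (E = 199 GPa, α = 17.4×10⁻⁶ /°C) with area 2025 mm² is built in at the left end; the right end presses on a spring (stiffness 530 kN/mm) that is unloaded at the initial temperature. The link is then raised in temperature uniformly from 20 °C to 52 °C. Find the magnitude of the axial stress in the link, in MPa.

σ ≈ 80 MPa (compressive)

The unrestrained thermal change is αΔT L = 17.4×10⁻⁶ × 32 × 1975 = 1.1 mm.
Let P be the compressive force at the spring. The link shortens elastically by PL/(AE) and the spring compresses by P/k; together these equal δ_free.
P [ L/(AE) + 1/k ] = δ_free → P [ 1975/(2025×199×10³) + 1/(530×10³) ] = 1.1.
P = 1.1 / 6.788×10⁻⁶ = 162000 N.
σ = P/A = 162000/2025 = 80 MPa.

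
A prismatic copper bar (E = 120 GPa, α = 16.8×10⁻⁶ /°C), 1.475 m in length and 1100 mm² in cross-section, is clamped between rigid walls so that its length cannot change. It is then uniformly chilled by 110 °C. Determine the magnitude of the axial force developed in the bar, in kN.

P ≈ 244 kN (tensile)

The ends cannot move, so σ = EαΔT = 120×10³ × 16.8×10⁻⁶ × 110 = 221.8 MPa.
Then P = σA = 221.8 × 1100 mm² = 243.9 kN, tensile.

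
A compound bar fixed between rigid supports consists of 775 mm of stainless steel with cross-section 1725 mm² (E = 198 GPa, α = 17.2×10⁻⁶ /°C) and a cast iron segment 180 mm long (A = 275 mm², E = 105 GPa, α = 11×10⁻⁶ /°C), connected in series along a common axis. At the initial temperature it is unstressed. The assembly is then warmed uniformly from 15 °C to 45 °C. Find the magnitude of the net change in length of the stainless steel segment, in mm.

Free thermal expansion of the whole bar: Σ αᵢΔT Lᵢ = 17.2×10⁻⁶×30×775 + 11×10⁻⁶×30×180 = 0.4593 mm.
Since the ends are fixed, an axial force P builds up, equal in every segment, with P · Σ Lᵢ/(AᵢEᵢ) = δ_free.
Σ Lᵢ/(AᵢEᵢ) = 775/(1725×198×10³) + 180/(275×105×10³) = 8.503×10⁻⁶ mm/N.
P = 0.4593 / 8.503×10⁻⁶ = 54020 N = 54.02 kN, compressive.
For the stainless steel segment, free thermal change = 17.2×10⁻⁶×30×775 = 0.3999 mm and elastic change from P = 54020×775/(1725×198×10³) = 0.1226 mm; these oppose, so the net change is 0.277 mm (segment lengthens).

|ΔL| ≈ 0.277 mm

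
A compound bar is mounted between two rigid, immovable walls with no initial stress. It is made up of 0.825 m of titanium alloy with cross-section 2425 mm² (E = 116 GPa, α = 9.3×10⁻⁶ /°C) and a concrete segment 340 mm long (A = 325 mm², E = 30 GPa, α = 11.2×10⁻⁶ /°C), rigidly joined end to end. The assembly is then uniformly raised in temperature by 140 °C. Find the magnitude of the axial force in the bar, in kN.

P ≈ 42.5 kN (compressive)

If the supports were absent, the total length change would be Σ αᵢΔT Lᵢ = 9.3×10⁻⁶×140×825 + 11.2×10⁻⁶×140×340 = 1.607 mm.
The walls prevent any net length change, so an axial force P (same in every segment) develops. Compatibility: P · Σ Lᵢ/(AᵢEᵢ) = δ_free.
Σ Lᵢ/(AᵢEᵢ) = 825/(2425×116×10³) + 340/(325×30×10³) = 3.78×10⁻⁵ mm/N.
P = 1.607 / 3.78×10⁻⁵ = 42520 N = 42.52 kN, compressive.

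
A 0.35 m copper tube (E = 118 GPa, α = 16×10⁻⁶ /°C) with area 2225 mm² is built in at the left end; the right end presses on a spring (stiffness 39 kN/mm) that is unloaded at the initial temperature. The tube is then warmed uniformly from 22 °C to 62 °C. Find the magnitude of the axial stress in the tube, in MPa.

σ ≈ 3.73 MPa (compressive)

If the spring were absent the tube would lengthen by αΔT L = 16×10⁻⁶ × 40 × 350 = 0.224 mm.
With a force P in the spring, the elastic change of the tube is PL/(AE) and that of the spring is P/k; compatibility requires their sum to equal δ_free.
P [ L/(AE) + 1/k ] = δ_free → P [ 350/(2225×118×10³) + 1/(39×10³) ] = 0.224.
P = 0.224 / 2.697×10⁻⁵ = 8304 N.
σ = P/A = 8304/2225 = 3.732 MPa.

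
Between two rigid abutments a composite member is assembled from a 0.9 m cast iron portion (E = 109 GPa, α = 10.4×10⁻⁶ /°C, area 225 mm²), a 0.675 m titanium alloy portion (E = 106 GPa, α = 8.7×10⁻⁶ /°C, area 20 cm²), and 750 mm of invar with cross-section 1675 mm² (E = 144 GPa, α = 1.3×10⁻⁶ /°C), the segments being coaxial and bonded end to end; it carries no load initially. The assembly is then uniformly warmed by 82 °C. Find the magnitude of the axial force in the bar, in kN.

P ≈ 30.9 kN (compressive)

With the walls removed the bar would change length by δ_free = Σ αᵢΔT Lᵢ = 10.4×10⁻⁶×82×900 + 8.7×10⁻⁶×82×675 + 1.3×10⁻⁶×82×750 = 1.329 mm.
The rigid supports impose zero overall length change; the single axial force P common to all segments must satisfy P Σ Lᵢ/(AᵢEᵢ) = δ_free.
Σ Lᵢ/(AᵢEᵢ) = 900/(225×109×10³) + 675/(2000×106×10³) + 750/(1675×144×10³) = 4.299×10⁻⁵ mm/N.
So P = 1.329 / 4.299×10⁻⁵ = 30.91 kN, compressive.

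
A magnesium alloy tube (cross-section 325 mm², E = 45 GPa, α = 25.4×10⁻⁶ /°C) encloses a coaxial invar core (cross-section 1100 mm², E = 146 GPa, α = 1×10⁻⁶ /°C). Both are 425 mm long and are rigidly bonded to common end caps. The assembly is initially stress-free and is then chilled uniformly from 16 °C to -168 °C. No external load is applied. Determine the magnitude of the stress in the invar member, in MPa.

Equilibrium of a rigid end plate with no external load gives equal and opposite internal forces ±P in the two members. Since α_{magnesium alloy} > α_{invar}, cooling drives the magnesium alloy into tension and the invar into compression.
Compatibility of the two members (thermal + elastic change equal): (α₁ − α₂)ΔT = P·[1/(A₁E₁) + 1/(A₂E₂)].
|α₁ − α₂|·ΔT = 24.4×10⁻⁶ × 184 = 0.00449.
1/(A₁E₁) + 1/(A₂E₂) = 1/(325×45×10³) + 1/(1100×146×10³) = 7.46×10⁻⁸ N⁻¹.
P = 0.00449 / 7.46×10⁻⁸ = 60180 N = 60.18 kN.
σ_{invar} = P/A₂ = 60180/1100 = 54.71 MPa, compressive.

σ ≈ 54.7 MPa (compressive)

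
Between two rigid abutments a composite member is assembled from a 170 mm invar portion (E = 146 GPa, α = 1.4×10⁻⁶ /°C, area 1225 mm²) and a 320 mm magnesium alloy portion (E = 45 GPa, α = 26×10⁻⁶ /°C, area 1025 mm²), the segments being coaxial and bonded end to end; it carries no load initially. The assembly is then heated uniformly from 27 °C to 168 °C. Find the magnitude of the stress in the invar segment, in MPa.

σ ≈ 125 MPa (compressive)

Free thermal expansion of the whole bar: Σ αᵢΔT Lᵢ = 1.4×10⁻⁶×141×170 + 26×10⁻⁶×141×320 = 1.207 mm.
The walls prevent any net length change, so an axial force P (same in every segment) develops. Compatibility: P · Σ Lᵢ/(AᵢEᵢ) = δ_free.
The series flexibility is Σ Lᵢ/(AᵢEᵢ) = 170/(1225×146×10³) + 320/(1025×45×10³) = 7.888×10⁻⁶ mm/N.
P = 1.207 / 7.888×10⁻⁶ = 153000 N = 153 kN, compressive.
σ_{invar} = P / A = 153000 / 1225 = 124.9 MPa.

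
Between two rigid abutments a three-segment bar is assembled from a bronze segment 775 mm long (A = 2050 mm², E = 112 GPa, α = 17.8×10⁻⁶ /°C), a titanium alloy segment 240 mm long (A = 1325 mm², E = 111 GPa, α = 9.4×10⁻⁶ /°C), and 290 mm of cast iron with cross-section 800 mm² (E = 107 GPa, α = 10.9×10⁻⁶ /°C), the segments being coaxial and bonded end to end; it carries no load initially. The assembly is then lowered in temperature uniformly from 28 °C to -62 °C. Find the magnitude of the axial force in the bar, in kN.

P ≈ 206 kN (tensile)

Free thermal contraction of the whole bar: Σ αᵢΔT Lᵢ = 17.8×10⁻⁶×90×775 + 9.4×10⁻⁶×90×240 + 10.9×10⁻⁶×90×290 = 1.729 mm.
The rigid supports impose zero overall length change; the single axial force P common to all segments must satisfy P Σ Lᵢ/(AᵢEᵢ) = δ_free.
Σ Lᵢ/(AᵢEᵢ) = 775/(2050×112×10³) + 240/(1325×111×10³) + 290/(800×107×10³) = 8.395×10⁻⁶ mm/N.
P = 1.729 / 8.395×10⁻⁶ = 206000 N = 206 kN, tensile.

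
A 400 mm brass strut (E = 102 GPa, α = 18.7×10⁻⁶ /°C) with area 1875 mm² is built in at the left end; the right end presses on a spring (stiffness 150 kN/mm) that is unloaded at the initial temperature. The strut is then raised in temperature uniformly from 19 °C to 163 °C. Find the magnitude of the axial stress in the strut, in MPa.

Free thermal expansion: δ_free = αΔT L = 18.7×10⁻⁶ × 144 × 400 = 1.077 mm.
Let P be the compressive force at the spring. The strut shortens elastically by PL/(AE) and the spring compresses by P/k; together these equal δ_free.
So P = δ_free / [L/(AE) + 1/k] = 1.077 / [ 400/(1875×102×10³) + 1/(150×10³) ].
P = 1.077 / 8.758×10⁻⁶ = 123000 N.
σ = P/A = 123000/1875 = 65.59 MPa.

σ ≈ 65.6 MPa (compressive)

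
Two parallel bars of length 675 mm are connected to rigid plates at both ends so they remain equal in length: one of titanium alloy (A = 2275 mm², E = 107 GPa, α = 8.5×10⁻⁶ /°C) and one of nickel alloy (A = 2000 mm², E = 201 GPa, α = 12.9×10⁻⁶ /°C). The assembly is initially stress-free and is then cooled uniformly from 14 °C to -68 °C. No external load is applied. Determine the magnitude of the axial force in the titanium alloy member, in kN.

P ≈ 54.7 kN (compressive in the titanium alloy)

Both members must finish at the same length. With the larger α, the nickel alloy tends to over-contract; the plates restrain it, putting the nickel alloy in tension and the titanium alloy in compression. With no external load the two internal forces are equal and opposite, magnitude P.
Equating the net (thermal + elastic) strains gives |α₁ − α₂|·ΔT = P·[1/(A₁E₁) + 1/(A₂E₂)].
|α₁ − α₂|·ΔT = 4.4×10⁻⁶ × 82 = 0.0003608.
1/(A₁E₁) + 1/(A₂E₂) = 1/(2275×107×10³) + 1/(2000×201×10³) = 6.596×10⁻⁹ N⁻¹.
So P = 0.0003608 / 6.596×10⁻⁹ = 54.7 kN.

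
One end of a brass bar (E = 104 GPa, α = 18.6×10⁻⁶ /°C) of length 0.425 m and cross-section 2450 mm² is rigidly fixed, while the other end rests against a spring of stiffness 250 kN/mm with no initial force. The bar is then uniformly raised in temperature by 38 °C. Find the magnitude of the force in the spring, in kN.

Free thermal expansion: δ_free = αΔT L = 18.6×10⁻⁶ × 38 × 425 = 0.3004 mm.
With a force P in the spring, the elastic change of the bar is PL/(AE) and that of the spring is P/k; compatibility requires their sum to equal δ_free.
P [ L/(AE) + 1/k ] = δ_free → P [ 425/(2450×104×10³) + 1/(250×10³) ] = 0.3004.
P = 0.3004 / 5.668×10⁻⁶ = 53000 N.

P ≈ 53 kN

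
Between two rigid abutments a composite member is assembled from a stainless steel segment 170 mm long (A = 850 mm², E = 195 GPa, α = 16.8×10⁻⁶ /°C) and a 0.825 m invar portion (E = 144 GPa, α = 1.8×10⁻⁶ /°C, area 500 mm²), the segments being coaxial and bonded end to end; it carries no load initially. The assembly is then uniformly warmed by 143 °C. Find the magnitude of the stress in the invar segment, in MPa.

σ ≈ 99.4 MPa (compressive)

Free thermal expansion of the whole bar: Σ αᵢΔT Lᵢ = 16.8×10⁻⁶×143×170 + 1.8×10⁻⁶×143×825 = 0.6208 mm.
The walls prevent any net length change, so an axial force P (same in every segment) develops. Compatibility: P · Σ Lᵢ/(AᵢEᵢ) = δ_free.
The series flexibility is Σ Lᵢ/(AᵢEᵢ) = 170/(850×195×10³) + 825/(500×144×10³) = 1.248×10⁻⁵ mm/N.
So P = 0.6208 / 1.248×10⁻⁵ = 49.72 kN, compressive.
σ_{invar} = P / A = 49720 / 500 = 99.45 MPa.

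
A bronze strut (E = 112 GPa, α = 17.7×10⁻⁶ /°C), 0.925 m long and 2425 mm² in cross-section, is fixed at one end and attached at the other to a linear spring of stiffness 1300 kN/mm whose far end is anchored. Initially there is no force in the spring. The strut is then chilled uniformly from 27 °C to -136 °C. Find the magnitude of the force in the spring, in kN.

P ≈ 639 kN

If the spring were absent the strut would shorten by αΔT L = 17.7×10⁻⁶ × 163 × 925 = 2.669 mm.
Let P be the tensile force in the spring. The strut extends elastically by PL/(AE) and the spring stretches by P/k; together these equal δ_free.
P [ L/(AE) + 1/k ] = δ_free → P [ 925/(2425×112×10³) + 1/(1300×10³) ] = 2.669.
P = 2.669 / 4.175×10⁻⁶ = 639200 N.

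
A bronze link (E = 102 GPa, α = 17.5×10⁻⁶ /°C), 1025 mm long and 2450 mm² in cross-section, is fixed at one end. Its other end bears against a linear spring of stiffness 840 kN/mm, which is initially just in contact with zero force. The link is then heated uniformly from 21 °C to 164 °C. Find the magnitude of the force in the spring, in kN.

Free thermal expansion: δ_free = αΔT L = 17.5×10⁻⁶ × 143 × 1025 = 2.565 mm.
With a force P in the spring, the elastic change of the link is PL/(AE) and that of the spring is P/k; compatibility requires their sum to equal δ_free.
P [ L/(AE) + 1/k ] = δ_free → P [ 1025/(2450×102×10³) + 1/(840×10³) ] = 2.565.
P = 2.565 / 5.292×10⁻⁶ = 484700 N.

P ≈ 485 kN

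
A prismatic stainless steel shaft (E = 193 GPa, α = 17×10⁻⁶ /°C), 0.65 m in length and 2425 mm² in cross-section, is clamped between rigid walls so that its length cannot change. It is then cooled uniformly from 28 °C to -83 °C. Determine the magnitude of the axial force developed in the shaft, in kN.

Full restraint means ε = 0, so the stress is σ = EαΔT = 193×10³ × 17×10⁻⁶ × 111 = 364.2 MPa.
Axial force P = σA = 364.2 × 2425 = 883200 N = 883.2 kN, tensile.

P ≈ 883 kN (tensile)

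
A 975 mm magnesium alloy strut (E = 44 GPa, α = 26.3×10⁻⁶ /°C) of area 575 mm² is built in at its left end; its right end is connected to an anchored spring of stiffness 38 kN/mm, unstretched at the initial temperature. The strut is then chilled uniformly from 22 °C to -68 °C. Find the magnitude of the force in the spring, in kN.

P ≈ 35.6 kN

If the spring were absent the strut would shorten by αΔT L = 26.3×10⁻⁶ × 90 × 975 = 2.308 mm.
Let P be the tensile force in the spring. The strut extends elastically by PL/(AE) and the spring stretches by P/k; together these equal δ_free.
P [ L/(AE) + 1/k ] = δ_free → P [ 975/(575×44×10³) + 1/(38×10³) ] = 2.308.
P = 2.308 / 6.485×10⁻⁵ = 35590 N.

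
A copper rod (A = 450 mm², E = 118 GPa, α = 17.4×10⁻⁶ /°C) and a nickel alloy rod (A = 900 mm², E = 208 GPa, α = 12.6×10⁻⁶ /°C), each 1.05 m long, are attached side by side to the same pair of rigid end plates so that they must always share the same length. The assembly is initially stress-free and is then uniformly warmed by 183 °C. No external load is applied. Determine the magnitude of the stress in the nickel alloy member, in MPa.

σ ≈ 40.4 MPa (tensile)

The copper has the larger α, so on heating it would change length more than the nickel alloy if both were free. The rigid plates force a common final length, so the copper is put into compression and the nickel alloy into tension, with equal and opposite forces P (no external load).
Setting the final lengths equal and cancelling L: (α₁ − α₂)ΔT = P/(A₁E₁) + P/(A₂E₂).
|α₁ − α₂|·ΔT = 4.8×10⁻⁶ × 183 = 0.0008784.
1/(A₁E₁) + 1/(A₂E₂) = 1/(450×118×10³) + 1/(900×208×10³) = 2.417×10⁻⁸ N⁻¹.
P = 0.0008784 / 2.417×10⁻⁸ = 36340 N = 36.34 kN.
σ_{nickel alloy} = P/A₂ = 36340/900 = 40.37 MPa, tensile.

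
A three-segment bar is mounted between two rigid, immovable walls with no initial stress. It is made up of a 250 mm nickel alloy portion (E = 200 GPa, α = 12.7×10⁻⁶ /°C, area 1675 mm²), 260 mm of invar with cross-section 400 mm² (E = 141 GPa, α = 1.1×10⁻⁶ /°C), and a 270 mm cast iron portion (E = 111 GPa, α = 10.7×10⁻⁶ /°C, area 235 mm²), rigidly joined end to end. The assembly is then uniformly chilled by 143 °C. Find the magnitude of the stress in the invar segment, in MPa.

Free thermal contraction of the whole bar: Σ αᵢΔT Lᵢ = 12.7×10⁻⁶×143×250 + 1.1×10⁻⁶×143×260 + 10.7×10⁻⁶×143×270 = 0.908 mm.
The walls prevent any net length change, so an axial force P (same in every segment) develops. Compatibility: P · Σ Lᵢ/(AᵢEᵢ) = δ_free.
Σ Lᵢ/(AᵢEᵢ) = 250/(1675×200×10³) + 260/(400×141×10³) + 270/(235×111×10³) = 1.571×10⁻⁵ mm/N.
P = 0.908 / 1.571×10⁻⁵ = 57810 N = 57.81 kN, tensile.
σ_{invar} = P / A = 57810 / 400 = 144.5 MPa.

σ ≈ 145 MPa (tensile)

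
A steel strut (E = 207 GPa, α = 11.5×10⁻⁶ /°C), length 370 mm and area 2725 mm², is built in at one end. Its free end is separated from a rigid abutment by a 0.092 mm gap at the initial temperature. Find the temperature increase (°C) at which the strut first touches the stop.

ΔT ≈ 21.6 °C

The gap closes when αΔT L = 0.092 mm, since the strut is still unstressed at that instant.
So ΔT = g/(αL) = 0.092/(11.5×10⁻⁶ × 370) = 21.62 °C.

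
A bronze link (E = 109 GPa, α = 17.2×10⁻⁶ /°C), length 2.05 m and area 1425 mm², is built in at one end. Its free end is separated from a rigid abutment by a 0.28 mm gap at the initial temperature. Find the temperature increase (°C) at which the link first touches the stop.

ΔT ≈ 7.94 °C

Contact occurs when the free expansion equals the gap: αΔT L = 0.28 mm.
ΔT = 0.28 / (17.2×10⁻⁶ × 2050) = 7.941 °C.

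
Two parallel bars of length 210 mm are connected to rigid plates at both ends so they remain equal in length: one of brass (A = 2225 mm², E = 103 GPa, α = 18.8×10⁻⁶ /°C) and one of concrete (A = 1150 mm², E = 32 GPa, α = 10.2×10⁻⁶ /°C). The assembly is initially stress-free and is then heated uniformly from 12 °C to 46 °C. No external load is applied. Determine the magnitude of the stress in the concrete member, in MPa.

Both members must finish at the same length. With the larger α, the brass tends to over-expand; the plates restrain it, putting the brass in compression and the concrete in tension. With no external load the two internal forces are equal and opposite, magnitude P.
Setting the final lengths equal and cancelling L: (α₁ − α₂)ΔT = P/(A₁E₁) + P/(A₂E₂).
|α₁ − α₂|·ΔT = 8.6×10⁻⁶ × 34 = 0.0002924.
1/(A₁E₁) + 1/(A₂E₂) = 1/(2225×103×10³) + 1/(1150×32×10³) = 3.154×10⁻⁸ N⁻¹.
P = 0.0002924 / 3.154×10⁻⁸ = 9272 N = 9.272 kN.
σ_{concrete} = P/A₂ = 9272/1150 = 8.062 MPa, tensile.

σ ≈ 8.06 MPa (tensile)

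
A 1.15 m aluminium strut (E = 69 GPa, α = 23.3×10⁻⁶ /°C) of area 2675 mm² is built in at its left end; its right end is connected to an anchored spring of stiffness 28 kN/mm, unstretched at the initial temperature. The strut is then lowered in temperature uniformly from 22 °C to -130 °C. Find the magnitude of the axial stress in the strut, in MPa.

Free thermal contraction: δ_free = αΔT L = 23.3×10⁻⁶ × 152 × 1150 = 4.073 mm.
With a force P in the spring, the elastic change of the strut is PL/(AE) and that of the spring is P/k; compatibility requires their sum to equal δ_free.
So P = δ_free / [L/(AE) + 1/k] = 4.073 / [ 1150/(2675×69×10³) + 1/(28×10³) ].
P = 4.073 / 4.194×10⁻⁵ = 97100 N.
σ = P/A = 97100/2675 = 36.3 MPa.

σ ≈ 36.3 MPa (tensile)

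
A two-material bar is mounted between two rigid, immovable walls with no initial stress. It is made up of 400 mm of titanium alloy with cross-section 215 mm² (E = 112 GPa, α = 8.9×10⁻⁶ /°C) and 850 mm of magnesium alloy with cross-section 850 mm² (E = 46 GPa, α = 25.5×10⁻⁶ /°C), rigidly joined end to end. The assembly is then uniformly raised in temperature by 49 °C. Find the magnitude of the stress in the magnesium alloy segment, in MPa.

σ ≈ 37.9 MPa (compressive)

Free thermal expansion of the whole bar: Σ αᵢΔT Lᵢ = 8.9×10⁻⁶×49×400 + 25.5×10⁻⁶×49×850 = 1.237 mm.
The rigid supports impose zero overall length change; the single axial force P common to all segments must satisfy P Σ Lᵢ/(AᵢEᵢ) = δ_free.
The series flexibility is Σ Lᵢ/(AᵢEᵢ) = 400/(215×112×10³) + 850/(850×46×10³) = 3.835×10⁻⁵ mm/N.
P = 1.237 / 3.835×10⁻⁵ = 32240 N = 32.24 kN, compressive.
σ_{magnesium alloy} = P / A = 32240 / 850 = 37.93 MPa.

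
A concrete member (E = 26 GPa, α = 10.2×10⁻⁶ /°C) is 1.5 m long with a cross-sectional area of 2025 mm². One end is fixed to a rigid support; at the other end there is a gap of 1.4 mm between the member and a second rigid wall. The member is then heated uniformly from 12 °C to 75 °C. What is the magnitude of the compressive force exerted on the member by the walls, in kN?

P ≈ 0 kN

Free thermal elongation = αΔT L = 10.2×10⁻⁶ × 63 × 1500 = 0.9639 mm.
This is smaller than the 1.4 mm clearance, so the member expands freely without reaching the stop — the stress is zero.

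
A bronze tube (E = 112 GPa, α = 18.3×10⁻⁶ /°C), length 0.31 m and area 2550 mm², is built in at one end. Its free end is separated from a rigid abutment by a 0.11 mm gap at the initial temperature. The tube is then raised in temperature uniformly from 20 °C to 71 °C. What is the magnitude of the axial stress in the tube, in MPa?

Free thermal elongation = αΔT L = 18.3×10⁻⁶ × 51 × 310 = 0.2893 mm.
The gap closes (δ_free > 0.11 mm) and the wall then resists a further 0.2893 − 0.11 = 0.1793 mm of expansion.
That suppressed elongation corresponds to σ = E·Δ/L = 112×10³ × 0.1793/310 = 64.79 MPa.

σ ≈ 64.8 MPa (compressive)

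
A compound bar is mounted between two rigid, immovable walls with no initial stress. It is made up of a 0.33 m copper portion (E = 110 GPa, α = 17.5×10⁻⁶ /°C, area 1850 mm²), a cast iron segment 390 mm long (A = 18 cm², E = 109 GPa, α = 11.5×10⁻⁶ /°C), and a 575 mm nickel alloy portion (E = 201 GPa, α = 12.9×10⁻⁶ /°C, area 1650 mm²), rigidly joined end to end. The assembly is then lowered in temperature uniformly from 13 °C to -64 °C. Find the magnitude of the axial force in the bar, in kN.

With the walls removed the bar would change length by δ_free = Σ αᵢΔT Lᵢ = 17.5×10⁻⁶×77×330 + 11.5×10⁻⁶×77×390 + 12.9×10⁻⁶×77×575 = 1.361 mm.
The walls prevent any net length change, so an axial force P (same in every segment) develops. Compatibility: P · Σ Lᵢ/(AᵢEᵢ) = δ_free.
The series flexibility is Σ Lᵢ/(AᵢEᵢ) = 330/(1850×110×10³) + 390/(1800×109×10³) + 575/(1650×201×10³) = 5.343×10⁻⁶ mm/N.
Hence P = δ_free / Σ(L/AE) = 1.361/5.343×10⁻⁶ = 254.8 kN (tensile).

P ≈ 255 kN (tensile)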